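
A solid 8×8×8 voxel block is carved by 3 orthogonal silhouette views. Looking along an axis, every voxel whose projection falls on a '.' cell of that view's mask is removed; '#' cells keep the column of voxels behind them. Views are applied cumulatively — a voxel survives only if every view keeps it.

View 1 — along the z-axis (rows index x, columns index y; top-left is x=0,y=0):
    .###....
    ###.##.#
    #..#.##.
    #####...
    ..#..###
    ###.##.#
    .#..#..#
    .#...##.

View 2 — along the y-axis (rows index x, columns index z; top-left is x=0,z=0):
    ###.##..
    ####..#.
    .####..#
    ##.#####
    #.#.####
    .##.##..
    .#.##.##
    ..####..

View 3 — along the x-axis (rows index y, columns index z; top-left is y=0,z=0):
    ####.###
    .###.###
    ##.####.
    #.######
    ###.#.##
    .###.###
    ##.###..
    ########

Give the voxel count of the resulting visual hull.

before carving: 512 voxels (8×8×8)
[1] z-view keeps 34 columns → grid now 272
[2] y-view keeps 41 columns → grid now 175
[3] x-view keeps 51 columns → grid now 138

138 voxels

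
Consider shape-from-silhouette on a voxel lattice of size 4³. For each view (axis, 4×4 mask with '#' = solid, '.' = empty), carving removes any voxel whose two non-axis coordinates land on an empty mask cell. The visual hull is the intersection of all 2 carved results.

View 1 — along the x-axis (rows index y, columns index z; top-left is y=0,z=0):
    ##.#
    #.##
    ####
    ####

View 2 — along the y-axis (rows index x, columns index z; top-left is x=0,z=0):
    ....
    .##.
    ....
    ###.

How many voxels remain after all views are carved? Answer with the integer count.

voxel count = 16

full grid |V| = 64
  1. axis=0 (YZ plane), |mask|=14  ⇒  voxels=56
  2. axis=1 (XZ plane), |mask|=5  ⇒  voxels=16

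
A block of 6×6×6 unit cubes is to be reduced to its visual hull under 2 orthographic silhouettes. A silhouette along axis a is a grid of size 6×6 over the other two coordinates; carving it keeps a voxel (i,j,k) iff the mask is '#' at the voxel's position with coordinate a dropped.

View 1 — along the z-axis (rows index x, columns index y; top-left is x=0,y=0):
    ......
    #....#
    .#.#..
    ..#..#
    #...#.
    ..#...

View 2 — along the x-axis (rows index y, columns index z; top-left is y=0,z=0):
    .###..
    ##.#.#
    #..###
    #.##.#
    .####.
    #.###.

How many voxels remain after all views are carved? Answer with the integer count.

|visual hull| = 34

before carving: 216 voxels (6×6×6)
[1] z-view keeps 9 columns → grid now 54
[2] x-view keeps 23 columns → grid now 34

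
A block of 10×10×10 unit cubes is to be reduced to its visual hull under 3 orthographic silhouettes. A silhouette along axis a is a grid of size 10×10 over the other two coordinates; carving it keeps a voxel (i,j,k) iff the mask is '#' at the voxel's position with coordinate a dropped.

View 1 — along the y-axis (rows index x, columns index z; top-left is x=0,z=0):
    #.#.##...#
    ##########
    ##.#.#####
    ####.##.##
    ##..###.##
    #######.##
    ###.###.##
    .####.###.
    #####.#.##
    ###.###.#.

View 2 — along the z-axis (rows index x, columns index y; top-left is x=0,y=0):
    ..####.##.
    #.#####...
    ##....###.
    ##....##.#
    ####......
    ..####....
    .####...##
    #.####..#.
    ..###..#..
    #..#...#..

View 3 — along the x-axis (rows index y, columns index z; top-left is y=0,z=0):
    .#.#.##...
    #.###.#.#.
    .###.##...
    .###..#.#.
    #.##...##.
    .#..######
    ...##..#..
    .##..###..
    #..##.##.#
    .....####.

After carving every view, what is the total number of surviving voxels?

|visual hull| = 186

before carving: 1000 voxels (10×10×10)
after view 1 [y-axis, 77 of 100 cells solid] → remaining = 770
after view 2 [z-axis, 49 of 100 cells solid] → remaining = 377
after view 3 [x-axis, 50 of 100 cells solid] → remaining = 186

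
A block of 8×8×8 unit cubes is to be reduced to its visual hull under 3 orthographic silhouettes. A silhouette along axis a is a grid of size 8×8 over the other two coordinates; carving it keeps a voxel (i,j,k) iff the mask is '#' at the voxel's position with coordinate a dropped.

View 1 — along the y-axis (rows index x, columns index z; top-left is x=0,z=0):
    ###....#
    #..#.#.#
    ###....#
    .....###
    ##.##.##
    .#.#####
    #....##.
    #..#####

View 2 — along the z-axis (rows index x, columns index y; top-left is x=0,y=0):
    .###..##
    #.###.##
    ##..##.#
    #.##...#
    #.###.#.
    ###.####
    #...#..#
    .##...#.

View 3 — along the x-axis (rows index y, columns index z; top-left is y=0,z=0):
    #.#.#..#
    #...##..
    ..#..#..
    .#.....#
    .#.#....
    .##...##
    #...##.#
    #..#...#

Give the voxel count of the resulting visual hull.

68 voxels

before carving: 512 voxels (8×8×8)
V1 y: intersect with XZ mask (36 set) -- 288 left
V2 z: intersect with XY mask (38 set) -- 175 left
V3 x: intersect with YZ mask (24 set) -- 68 left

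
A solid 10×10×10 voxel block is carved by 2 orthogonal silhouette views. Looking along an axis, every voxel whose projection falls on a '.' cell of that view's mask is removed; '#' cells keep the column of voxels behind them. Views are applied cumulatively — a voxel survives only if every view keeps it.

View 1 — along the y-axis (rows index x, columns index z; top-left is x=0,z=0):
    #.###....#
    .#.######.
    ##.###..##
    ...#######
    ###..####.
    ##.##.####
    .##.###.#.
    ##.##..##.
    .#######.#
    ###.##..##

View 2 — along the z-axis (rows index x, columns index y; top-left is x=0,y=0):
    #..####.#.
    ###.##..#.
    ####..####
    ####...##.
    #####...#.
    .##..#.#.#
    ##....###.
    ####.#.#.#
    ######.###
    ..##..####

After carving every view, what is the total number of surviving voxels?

voxel count = 438

start: 10×10×10 = 1000 voxels
[1] y-view keeps 68 columns → grid now 680
[2] z-view keeps 64 columns → grid now 438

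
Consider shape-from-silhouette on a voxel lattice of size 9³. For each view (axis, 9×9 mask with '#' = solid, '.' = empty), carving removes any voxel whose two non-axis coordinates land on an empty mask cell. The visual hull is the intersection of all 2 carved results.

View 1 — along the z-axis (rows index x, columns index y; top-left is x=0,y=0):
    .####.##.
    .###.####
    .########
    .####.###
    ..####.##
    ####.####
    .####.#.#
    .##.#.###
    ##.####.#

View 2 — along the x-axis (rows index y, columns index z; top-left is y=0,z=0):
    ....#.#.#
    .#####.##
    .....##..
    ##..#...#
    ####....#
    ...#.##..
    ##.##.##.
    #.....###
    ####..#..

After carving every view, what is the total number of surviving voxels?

|visual hull| = 276

full grid |V| = 729
carve view 1 (along z, XY-mask fill 61/81): 549 voxels remain
carve view 2 (along x, YZ-mask fill 39/81): 276 voxels remain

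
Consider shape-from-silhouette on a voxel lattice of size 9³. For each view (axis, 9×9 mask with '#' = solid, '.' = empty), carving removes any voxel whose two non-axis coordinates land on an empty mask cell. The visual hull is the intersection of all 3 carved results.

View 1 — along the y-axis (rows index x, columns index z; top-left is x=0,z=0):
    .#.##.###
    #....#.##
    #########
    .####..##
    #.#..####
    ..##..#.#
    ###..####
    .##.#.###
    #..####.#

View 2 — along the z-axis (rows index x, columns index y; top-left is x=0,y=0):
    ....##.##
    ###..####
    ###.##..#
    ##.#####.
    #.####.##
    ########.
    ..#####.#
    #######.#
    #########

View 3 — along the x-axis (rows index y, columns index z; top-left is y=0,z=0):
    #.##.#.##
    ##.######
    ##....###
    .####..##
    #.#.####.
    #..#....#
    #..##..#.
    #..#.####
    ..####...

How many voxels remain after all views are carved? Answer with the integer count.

voxel count = 214

initial block: 9^3 = 729
step 1: project along y, AND mask (54/81) → |grid| = 486
step 2: project along z, AND mask (62/81) → |grid| = 366
step 3: project along x, AND mask (48/81) → |grid| = 214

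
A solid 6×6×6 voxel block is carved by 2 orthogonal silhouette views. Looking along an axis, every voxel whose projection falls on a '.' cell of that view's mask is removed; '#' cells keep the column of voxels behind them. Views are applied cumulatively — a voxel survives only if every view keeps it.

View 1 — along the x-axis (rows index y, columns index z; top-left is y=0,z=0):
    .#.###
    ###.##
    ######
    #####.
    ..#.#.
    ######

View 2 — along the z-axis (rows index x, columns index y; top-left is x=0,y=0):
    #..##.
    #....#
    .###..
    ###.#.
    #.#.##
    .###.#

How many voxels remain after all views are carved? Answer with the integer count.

remaining voxels: 94

initial block: 6^3 = 216
V1 x: intersect with YZ mask (28 set) -- 168 left
V2 z: intersect with XY mask (20 set) -- 94 left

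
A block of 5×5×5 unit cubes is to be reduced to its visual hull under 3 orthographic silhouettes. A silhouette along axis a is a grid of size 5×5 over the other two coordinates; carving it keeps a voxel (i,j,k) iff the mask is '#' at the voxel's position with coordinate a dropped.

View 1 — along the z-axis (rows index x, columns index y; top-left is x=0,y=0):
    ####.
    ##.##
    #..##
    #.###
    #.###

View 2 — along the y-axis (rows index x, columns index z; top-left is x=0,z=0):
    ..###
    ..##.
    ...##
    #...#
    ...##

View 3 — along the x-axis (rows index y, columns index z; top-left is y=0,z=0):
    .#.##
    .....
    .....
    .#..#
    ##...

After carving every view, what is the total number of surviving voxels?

initial block: 5^3 = 125
V1 z: intersect with XY mask (19 set) -- 95 left
V2 y: intersect with XZ mask (11 set) -- 42 left
V3 x: intersect with YZ mask (7 set) -- 13 left

|visual hull| = 13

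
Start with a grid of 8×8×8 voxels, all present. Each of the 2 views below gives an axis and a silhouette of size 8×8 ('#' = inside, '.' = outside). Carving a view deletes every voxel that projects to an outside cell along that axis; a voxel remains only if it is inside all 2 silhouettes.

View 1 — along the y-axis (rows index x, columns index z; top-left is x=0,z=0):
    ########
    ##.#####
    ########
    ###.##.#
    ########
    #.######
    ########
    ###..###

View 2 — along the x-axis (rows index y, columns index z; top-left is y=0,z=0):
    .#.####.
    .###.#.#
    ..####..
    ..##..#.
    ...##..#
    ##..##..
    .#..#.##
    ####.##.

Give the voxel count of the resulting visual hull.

voxel count = 242

full grid |V| = 512
step 1: project along y, AND mask (58/64) → |grid| = 464
step 2: project along x, AND mask (34/64) → |grid| = 242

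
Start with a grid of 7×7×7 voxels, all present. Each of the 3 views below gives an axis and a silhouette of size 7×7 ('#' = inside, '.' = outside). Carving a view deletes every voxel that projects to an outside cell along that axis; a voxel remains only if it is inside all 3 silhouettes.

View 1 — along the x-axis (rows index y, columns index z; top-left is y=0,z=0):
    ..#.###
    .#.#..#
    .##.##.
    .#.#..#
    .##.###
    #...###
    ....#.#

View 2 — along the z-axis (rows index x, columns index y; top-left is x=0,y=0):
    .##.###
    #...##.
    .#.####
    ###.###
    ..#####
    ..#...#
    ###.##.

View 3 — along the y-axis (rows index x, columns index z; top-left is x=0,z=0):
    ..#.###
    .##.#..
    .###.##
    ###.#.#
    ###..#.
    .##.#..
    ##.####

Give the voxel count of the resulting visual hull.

initial block: 7^3 = 343
[1] x-view keeps 25 columns → grid now 175
[2] z-view keeps 31 columns → grid now 114
[3] y-view keeps 30 columns → grid now 79

|visual hull| = 79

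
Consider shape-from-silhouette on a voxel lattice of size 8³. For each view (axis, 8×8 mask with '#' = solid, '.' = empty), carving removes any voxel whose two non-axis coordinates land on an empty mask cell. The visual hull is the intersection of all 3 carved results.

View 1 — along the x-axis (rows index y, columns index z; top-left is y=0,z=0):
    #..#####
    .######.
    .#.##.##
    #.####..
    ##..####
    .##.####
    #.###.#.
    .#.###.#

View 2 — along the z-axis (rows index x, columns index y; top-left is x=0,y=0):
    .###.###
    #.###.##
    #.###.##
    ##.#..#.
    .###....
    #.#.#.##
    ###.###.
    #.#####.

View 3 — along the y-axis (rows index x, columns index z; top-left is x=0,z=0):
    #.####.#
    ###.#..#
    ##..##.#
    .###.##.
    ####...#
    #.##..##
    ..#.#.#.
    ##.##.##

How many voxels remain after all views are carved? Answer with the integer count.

|visual hull| = 144

start: 8×8×8 = 512 voxels
step 1: project along x, AND mask (44/64) → |grid| = 352
step 2: project along z, AND mask (42/64) → |grid| = 228
step 3: project along y, AND mask (40/64) → |grid| = 144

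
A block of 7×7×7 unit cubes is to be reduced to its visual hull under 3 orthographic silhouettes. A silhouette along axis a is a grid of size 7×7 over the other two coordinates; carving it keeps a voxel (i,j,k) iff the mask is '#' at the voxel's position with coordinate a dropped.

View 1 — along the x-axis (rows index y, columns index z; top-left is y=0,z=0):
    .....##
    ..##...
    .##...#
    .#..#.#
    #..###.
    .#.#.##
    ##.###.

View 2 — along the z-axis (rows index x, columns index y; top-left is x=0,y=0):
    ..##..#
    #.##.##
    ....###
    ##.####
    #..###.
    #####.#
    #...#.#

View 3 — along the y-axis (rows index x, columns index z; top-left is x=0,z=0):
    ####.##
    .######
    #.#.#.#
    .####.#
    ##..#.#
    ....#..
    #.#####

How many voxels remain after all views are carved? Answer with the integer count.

full grid |V| = 343
V1 x: intersect with YZ mask (23 set) -- 161 left
V2 z: intersect with XY mask (30 set) -- 104 left
V3 y: intersect with XZ mask (32 set) -- 65 left

65 voxels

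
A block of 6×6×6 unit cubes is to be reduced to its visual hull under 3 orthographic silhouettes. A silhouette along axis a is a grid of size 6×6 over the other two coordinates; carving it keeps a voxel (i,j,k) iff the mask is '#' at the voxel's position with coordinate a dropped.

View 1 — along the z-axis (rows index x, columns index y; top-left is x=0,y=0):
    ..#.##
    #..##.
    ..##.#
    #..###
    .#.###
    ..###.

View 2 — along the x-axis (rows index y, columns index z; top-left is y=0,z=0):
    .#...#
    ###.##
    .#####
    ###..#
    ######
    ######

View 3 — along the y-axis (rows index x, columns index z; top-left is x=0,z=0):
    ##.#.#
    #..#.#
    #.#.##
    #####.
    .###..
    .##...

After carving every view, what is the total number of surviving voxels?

voxel count = 57

before carving: 216 voxels (6×6×6)
  1. axis=2 (XY plane), |mask|=20  ⇒  voxels=120
  2. axis=0 (YZ plane), |mask|=28  ⇒  voxels=98
  3. axis=1 (XZ plane), |mask|=21  ⇒  voxels=57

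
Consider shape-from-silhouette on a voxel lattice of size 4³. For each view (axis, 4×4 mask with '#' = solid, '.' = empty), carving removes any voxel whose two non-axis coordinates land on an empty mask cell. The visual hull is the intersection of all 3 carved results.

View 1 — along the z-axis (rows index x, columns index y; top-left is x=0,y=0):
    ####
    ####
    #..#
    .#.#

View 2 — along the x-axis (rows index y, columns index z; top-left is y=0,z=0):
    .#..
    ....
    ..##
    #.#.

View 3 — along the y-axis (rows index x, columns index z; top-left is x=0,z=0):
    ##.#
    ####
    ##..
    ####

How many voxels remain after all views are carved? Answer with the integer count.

voxel count = 12

full grid |V| = 64
after view 1 [z-axis, 12 of 16 cells solid] → remaining = 48
after view 2 [x-axis, 5 of 16 cells solid] → remaining = 15
after view 3 [y-axis, 13 of 16 cells solid] → remaining = 12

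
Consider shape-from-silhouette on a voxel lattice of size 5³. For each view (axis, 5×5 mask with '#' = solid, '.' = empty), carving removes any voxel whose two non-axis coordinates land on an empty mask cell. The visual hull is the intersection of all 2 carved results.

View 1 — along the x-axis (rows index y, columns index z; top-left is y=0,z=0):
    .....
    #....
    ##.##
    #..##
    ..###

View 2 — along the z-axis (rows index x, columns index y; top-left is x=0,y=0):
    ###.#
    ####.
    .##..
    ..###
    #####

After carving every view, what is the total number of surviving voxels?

voxel count = 42

before carving: 125 voxels (5×5×5)
carve view 1 (along x, YZ-mask fill 11/25): 55 voxels remain
carve view 2 (along z, XY-mask fill 18/25): 42 voxels remain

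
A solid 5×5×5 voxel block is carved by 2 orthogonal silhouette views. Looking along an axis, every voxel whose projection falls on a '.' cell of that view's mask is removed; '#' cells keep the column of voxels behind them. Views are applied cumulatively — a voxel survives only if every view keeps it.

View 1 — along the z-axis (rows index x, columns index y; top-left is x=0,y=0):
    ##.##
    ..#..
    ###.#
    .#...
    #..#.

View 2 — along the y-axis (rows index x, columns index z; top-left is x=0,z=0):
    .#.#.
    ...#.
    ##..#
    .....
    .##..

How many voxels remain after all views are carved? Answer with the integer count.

25 voxels

full grid |V| = 125
V1 z: intersect with XY mask (12 set) -- 60 left
V2 y: intersect with XZ mask (8 set) -- 25 left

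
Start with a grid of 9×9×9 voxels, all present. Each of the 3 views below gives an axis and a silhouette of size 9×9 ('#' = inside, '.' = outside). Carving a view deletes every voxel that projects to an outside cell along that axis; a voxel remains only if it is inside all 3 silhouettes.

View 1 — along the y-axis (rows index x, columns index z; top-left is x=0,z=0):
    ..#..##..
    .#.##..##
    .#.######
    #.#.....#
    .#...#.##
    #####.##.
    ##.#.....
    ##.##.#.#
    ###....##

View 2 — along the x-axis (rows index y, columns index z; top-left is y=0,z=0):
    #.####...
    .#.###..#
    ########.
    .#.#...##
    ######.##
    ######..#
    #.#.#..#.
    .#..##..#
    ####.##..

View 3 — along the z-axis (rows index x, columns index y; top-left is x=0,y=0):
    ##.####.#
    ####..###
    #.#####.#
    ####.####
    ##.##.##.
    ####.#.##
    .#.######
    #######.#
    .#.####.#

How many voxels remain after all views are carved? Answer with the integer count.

voxel count = 186

start: 9×9×9 = 729 voxels
carve view 1 (along y, XZ-mask fill 43/81): 387 voxels remain
carve view 2 (along x, YZ-mask fill 51/81): 245 voxels remain
carve view 3 (along z, XY-mask fill 63/81): 186 voxels remain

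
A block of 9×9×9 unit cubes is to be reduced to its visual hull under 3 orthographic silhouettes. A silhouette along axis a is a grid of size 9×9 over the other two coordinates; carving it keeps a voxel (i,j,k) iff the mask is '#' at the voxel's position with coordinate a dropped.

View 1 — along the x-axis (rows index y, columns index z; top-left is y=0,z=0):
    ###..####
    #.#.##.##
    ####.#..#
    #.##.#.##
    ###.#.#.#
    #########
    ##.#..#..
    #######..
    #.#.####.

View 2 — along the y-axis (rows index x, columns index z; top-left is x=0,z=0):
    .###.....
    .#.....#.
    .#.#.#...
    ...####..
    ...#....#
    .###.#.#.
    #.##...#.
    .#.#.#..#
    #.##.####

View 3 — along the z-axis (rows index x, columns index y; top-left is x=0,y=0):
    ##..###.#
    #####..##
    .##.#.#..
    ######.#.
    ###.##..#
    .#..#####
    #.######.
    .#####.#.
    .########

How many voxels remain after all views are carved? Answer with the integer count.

before carving: 729 voxels (9×9×9)
  1. axis=0 (YZ plane), |mask|=57  ⇒  voxels=513
  2. axis=1 (XZ plane), |mask|=34  ⇒  voxels=210
  3. axis=2 (XY plane), |mask|=57  ⇒  voxels=149

|visual hull| = 149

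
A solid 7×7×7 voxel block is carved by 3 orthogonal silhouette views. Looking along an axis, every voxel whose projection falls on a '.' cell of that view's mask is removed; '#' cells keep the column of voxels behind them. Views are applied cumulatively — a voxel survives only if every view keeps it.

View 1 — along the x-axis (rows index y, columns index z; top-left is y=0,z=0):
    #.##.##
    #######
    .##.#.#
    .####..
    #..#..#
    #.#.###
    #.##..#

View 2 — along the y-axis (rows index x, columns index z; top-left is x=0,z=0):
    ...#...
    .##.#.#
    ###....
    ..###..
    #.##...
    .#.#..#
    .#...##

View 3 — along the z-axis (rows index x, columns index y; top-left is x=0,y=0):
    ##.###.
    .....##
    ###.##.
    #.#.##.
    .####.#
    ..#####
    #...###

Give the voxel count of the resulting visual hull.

voxel count = 52

start: 7×7×7 = 343 voxels
step 1: project along x, AND mask (32/49) → |grid| = 224
step 2: project along y, AND mask (20/49) → |grid| = 95
step 3: project along z, AND mask (30/49) → |grid| = 52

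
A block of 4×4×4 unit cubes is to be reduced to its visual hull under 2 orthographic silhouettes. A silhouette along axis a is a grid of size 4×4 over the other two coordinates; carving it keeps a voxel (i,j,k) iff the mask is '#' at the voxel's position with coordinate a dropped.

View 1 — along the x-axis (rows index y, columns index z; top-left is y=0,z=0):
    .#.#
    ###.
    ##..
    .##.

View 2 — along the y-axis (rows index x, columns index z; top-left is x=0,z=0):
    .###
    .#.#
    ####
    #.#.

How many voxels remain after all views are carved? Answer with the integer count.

full grid |V| = 64
V1 x: intersect with YZ mask (9 set) -- 36 left
V2 y: intersect with XZ mask (11 set) -- 25 left

remaining voxels: 25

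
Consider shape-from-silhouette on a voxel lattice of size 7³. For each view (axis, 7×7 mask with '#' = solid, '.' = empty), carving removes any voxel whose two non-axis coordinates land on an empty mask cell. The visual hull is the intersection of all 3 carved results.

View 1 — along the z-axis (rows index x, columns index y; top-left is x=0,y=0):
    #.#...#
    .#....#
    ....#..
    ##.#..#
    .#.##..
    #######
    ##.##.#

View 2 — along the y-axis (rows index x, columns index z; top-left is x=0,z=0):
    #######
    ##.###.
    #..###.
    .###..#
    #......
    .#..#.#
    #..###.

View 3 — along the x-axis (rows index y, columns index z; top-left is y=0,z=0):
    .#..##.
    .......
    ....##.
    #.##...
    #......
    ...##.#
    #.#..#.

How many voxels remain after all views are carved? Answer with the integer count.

29 voxels

full grid |V| = 343
after view 1 [z-axis, 25 of 49 cells solid] → remaining = 175
after view 2 [y-axis, 28 of 49 cells solid] → remaining = 95
after view 3 [x-axis, 15 of 49 cells solid] → remaining = 29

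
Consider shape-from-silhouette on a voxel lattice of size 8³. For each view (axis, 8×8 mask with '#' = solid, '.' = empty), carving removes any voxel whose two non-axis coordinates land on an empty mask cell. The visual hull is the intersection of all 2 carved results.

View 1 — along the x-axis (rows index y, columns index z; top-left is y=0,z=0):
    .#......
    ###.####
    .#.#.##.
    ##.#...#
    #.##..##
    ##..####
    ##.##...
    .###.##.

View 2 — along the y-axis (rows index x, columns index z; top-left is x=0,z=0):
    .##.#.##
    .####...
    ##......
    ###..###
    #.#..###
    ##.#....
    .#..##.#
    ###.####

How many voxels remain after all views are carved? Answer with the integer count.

|visual hull| = 167

full grid |V| = 512
V1 x: intersect with YZ mask (36 set) -- 288 left
V2 y: intersect with XZ mask (36 set) -- 167 left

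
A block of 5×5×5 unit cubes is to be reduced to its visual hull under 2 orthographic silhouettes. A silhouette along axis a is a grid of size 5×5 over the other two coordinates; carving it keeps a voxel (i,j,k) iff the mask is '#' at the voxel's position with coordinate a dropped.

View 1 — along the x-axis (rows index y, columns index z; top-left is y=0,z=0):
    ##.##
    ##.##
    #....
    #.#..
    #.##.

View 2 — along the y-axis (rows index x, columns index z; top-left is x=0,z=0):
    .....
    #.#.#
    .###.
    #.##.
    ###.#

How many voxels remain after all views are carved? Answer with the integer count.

|visual hull| = 37

full grid |V| = 125
carve view 1 (along x, YZ-mask fill 14/25): 70 voxels remain
carve view 2 (along y, XZ-mask fill 13/25): 37 voxels remain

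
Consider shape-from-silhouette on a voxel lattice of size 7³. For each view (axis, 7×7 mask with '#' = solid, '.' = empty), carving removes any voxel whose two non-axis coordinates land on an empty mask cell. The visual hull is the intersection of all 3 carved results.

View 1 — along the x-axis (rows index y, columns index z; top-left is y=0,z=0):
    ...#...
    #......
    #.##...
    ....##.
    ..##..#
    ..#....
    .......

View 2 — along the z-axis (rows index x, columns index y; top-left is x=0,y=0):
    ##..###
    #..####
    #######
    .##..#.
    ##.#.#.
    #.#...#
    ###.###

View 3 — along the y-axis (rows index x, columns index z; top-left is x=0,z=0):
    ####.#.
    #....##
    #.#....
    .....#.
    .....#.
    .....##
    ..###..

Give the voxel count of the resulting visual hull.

|visual hull| = 19

start: 7×7×7 = 343 voxels
V1 x: intersect with YZ mask (11 set) -- 77 left
V2 z: intersect with XY mask (33 set) -- 47 left
V3 y: intersect with XZ mask (17 set) -- 19 left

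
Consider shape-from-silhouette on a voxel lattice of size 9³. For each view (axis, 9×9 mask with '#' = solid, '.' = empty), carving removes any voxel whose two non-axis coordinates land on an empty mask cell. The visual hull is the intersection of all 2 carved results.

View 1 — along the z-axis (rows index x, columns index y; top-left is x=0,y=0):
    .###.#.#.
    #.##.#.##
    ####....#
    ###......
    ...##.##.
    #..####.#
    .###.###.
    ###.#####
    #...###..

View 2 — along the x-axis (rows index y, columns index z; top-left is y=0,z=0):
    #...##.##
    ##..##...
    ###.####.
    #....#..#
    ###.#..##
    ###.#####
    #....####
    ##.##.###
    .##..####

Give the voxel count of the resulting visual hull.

266 voxels

before carving: 729 voxels (9×9×9)
after view 1 [z-axis, 47 of 81 cells solid] → remaining = 423
after view 2 [x-axis, 51 of 81 cells solid] → remaining = 266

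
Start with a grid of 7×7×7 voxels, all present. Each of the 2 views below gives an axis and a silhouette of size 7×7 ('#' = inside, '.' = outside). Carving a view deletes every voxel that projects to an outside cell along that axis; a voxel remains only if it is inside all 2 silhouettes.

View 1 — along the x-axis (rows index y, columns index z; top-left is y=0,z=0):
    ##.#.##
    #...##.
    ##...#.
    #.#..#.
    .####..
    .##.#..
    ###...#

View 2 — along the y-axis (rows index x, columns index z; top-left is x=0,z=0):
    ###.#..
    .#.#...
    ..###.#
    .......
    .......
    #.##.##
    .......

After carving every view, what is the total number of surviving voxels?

full grid |V| = 343
after view 1 [x-axis, 25 of 49 cells solid] → remaining = 175
after view 2 [y-axis, 15 of 49 cells solid] → remaining = 52

remaining voxels: 52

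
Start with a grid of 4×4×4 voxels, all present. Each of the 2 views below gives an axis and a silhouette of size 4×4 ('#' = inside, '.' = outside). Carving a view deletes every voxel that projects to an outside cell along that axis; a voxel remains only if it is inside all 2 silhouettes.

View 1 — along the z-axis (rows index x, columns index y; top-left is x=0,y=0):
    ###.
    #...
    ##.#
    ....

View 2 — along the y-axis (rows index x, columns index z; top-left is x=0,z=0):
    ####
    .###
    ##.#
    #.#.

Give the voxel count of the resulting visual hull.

|visual hull| = 24

start: 4×4×4 = 64 voxels
carve view 1 (along z, XY-mask fill 7/16): 28 voxels remain
carve view 2 (along y, XZ-mask fill 12/16): 24 voxels remain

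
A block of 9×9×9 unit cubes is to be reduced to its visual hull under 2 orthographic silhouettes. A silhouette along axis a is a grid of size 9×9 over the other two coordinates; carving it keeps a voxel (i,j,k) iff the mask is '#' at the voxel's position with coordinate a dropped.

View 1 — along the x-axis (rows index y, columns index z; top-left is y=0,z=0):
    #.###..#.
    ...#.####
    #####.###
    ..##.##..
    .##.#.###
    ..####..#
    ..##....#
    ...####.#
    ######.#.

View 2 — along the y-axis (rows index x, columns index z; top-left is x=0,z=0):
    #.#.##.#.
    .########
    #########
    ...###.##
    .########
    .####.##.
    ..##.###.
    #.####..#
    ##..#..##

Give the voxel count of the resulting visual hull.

before carving: 729 voxels (9×9×9)
step 1: project along x, AND mask (48/81) → |grid| = 432
step 2: project along y, AND mask (57/81) → |grid| = 316

remaining voxels: 316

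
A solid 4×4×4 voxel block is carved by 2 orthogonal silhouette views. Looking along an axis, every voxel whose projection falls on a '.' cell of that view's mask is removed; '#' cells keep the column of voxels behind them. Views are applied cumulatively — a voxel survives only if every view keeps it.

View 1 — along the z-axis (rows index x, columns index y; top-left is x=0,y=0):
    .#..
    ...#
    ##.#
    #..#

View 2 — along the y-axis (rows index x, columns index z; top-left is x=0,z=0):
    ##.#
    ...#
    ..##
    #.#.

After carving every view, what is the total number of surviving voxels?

start: 4×4×4 = 64 voxels
[1] z-view keeps 7 columns → grid now 28
[2] y-view keeps 8 columns → grid now 14

voxel count = 14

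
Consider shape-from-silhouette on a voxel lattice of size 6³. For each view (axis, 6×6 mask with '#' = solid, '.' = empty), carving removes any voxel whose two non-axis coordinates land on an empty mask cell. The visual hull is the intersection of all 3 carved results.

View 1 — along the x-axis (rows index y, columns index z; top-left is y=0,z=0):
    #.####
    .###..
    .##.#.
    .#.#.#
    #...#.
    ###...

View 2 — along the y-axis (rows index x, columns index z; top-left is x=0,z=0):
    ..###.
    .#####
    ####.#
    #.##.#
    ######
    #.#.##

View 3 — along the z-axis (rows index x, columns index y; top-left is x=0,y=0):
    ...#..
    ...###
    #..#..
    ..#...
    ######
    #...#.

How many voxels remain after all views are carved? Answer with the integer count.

full grid |V| = 216
carve view 1 (along x, YZ-mask fill 19/36): 114 voxels remain
carve view 2 (along y, XZ-mask fill 27/36): 85 voxels remain
carve view 3 (along z, XY-mask fill 15/36): 40 voxels remain

remaining voxels: 40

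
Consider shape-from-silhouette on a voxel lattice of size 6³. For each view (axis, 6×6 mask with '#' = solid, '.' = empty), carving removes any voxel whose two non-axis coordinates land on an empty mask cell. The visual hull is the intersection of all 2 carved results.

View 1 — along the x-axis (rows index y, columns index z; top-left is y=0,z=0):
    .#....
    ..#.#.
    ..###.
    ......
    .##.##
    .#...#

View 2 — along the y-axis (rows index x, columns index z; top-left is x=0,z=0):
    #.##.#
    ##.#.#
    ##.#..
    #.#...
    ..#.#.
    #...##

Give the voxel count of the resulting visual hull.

initial block: 6^3 = 216
step 1: project along x, AND mask (12/36) → |grid| = 72
step 2: project along y, AND mask (18/36) → |grid| = 30

30 voxels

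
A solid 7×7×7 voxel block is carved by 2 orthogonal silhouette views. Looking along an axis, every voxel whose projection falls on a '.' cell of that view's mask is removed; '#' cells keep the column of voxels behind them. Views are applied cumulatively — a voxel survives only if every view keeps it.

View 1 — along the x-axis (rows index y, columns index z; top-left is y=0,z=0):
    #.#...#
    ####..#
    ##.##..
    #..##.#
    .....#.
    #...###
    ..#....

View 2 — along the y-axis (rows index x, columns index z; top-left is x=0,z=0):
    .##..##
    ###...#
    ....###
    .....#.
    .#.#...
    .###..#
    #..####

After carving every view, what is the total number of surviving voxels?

remaining voxels: 70

initial block: 7^3 = 343
after view 1 [x-axis, 22 of 49 cells solid] → remaining = 154
after view 2 [y-axis, 23 of 49 cells solid] → remaining = 70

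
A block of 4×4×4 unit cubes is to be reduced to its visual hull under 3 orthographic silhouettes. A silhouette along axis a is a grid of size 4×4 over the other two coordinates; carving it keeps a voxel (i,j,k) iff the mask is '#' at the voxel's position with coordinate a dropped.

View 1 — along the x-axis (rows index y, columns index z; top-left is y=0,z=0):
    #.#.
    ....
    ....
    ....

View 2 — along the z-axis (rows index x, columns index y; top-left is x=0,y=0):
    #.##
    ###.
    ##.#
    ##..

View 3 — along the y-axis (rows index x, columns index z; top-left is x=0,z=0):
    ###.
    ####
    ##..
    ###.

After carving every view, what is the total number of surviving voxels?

full grid |V| = 64
  1. axis=0 (YZ plane), |mask|=2  ⇒  voxels=8
  2. axis=2 (XY plane), |mask|=11  ⇒  voxels=8
  3. axis=1 (XZ plane), |mask|=12  ⇒  voxels=7

voxel count = 7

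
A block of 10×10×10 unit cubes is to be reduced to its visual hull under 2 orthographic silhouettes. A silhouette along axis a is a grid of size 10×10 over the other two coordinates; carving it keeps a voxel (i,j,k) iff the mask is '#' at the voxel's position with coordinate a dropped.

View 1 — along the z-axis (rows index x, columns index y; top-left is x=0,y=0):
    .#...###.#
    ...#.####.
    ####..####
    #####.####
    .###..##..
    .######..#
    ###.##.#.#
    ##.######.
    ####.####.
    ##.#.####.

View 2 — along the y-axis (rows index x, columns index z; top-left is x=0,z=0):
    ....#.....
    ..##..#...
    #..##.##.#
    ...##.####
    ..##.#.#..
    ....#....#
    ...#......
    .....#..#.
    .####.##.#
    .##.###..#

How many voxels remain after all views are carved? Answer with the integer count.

277 voxels

full grid |V| = 1000
  1. axis=2 (XY plane), |mask|=69  ⇒  voxels=690
  2. axis=1 (XZ plane), |mask|=38  ⇒  voxels=277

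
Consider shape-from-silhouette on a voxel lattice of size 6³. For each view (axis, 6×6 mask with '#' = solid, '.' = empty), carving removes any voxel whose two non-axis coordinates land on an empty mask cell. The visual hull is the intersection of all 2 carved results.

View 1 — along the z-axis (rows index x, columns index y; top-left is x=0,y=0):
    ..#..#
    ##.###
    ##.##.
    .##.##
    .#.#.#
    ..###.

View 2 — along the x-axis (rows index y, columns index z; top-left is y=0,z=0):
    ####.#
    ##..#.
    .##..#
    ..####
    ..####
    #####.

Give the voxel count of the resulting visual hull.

|visual hull| = 83

full grid |V| = 216
V1 z: intersect with XY mask (21 set) -- 126 left
V2 x: intersect with YZ mask (24 set) -- 83 left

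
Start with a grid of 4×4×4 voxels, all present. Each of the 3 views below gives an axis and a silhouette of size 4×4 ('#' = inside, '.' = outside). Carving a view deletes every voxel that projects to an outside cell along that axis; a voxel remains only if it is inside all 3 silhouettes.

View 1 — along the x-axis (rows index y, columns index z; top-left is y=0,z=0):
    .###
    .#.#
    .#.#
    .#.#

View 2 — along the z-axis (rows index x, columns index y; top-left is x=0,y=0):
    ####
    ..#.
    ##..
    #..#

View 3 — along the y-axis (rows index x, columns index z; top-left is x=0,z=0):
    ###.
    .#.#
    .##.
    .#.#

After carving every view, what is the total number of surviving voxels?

voxel count = 14

initial block: 4^3 = 64
  1. axis=0 (YZ plane), |mask|=9  ⇒  voxels=36
  2. axis=2 (XY plane), |mask|=9  ⇒  voxels=21
  3. axis=1 (XZ plane), |mask|=9  ⇒  voxels=14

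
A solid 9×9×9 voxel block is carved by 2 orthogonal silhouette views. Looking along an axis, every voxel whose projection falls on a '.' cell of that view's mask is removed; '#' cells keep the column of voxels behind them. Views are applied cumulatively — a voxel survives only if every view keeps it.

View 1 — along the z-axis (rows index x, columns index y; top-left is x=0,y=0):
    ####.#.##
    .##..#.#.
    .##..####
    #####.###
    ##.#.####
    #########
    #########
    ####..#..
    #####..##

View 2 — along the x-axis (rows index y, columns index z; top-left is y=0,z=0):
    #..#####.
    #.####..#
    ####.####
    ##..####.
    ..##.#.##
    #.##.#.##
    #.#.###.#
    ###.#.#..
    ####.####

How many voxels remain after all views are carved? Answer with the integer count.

full grid |V| = 729
V1 z: intersect with XY mask (62 set) -- 558 left
V2 x: intersect with YZ mask (56 set) -- 390 left

|visual hull| = 390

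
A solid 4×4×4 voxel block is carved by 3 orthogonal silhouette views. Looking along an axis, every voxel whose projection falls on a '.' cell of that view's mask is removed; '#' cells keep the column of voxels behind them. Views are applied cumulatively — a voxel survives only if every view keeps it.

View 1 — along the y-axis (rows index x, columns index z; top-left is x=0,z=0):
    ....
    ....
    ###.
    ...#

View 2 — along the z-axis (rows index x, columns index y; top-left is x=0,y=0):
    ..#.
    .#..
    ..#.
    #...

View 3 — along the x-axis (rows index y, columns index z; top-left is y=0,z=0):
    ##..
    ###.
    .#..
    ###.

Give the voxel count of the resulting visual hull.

1 voxels

start: 4×4×4 = 64 voxels
carve view 1 (along y, XZ-mask fill 4/16): 16 voxels remain
carve view 2 (along z, XY-mask fill 4/16): 4 voxels remain
carve view 3 (along x, YZ-mask fill 9/16): 1 voxels remain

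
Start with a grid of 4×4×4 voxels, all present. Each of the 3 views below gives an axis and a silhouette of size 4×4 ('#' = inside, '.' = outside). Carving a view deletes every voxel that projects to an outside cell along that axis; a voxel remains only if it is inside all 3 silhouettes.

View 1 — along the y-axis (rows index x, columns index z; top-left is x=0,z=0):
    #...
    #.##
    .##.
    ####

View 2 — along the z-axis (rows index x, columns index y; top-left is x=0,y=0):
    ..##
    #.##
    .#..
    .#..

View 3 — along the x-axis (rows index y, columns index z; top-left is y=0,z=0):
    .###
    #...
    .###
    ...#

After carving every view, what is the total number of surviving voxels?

voxel count = 6

before carving: 64 voxels (4×4×4)
[1] y-view keeps 10 columns → grid now 40
[2] z-view keeps 7 columns → grid now 17
[3] x-view keeps 8 columns → grid now 6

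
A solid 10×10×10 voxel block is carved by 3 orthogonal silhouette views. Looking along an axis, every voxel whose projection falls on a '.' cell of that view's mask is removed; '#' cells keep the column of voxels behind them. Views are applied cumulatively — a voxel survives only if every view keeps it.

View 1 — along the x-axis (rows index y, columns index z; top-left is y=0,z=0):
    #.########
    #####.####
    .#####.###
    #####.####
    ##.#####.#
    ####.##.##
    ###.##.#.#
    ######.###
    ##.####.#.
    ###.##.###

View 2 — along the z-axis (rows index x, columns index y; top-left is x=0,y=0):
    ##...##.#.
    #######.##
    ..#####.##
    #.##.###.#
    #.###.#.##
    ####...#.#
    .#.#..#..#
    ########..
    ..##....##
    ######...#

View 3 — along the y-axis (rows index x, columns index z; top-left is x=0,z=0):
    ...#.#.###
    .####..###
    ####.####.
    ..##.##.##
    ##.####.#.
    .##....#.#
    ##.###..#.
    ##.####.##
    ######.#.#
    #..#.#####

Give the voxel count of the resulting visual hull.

full grid |V| = 1000
  1. axis=0 (YZ plane), |mask|=82  ⇒  voxels=820
  2. axis=2 (XY plane), |mask|=64  ⇒  voxels=525
  3. axis=1 (XZ plane), |mask|=66  ⇒  voxels=349

|visual hull| = 349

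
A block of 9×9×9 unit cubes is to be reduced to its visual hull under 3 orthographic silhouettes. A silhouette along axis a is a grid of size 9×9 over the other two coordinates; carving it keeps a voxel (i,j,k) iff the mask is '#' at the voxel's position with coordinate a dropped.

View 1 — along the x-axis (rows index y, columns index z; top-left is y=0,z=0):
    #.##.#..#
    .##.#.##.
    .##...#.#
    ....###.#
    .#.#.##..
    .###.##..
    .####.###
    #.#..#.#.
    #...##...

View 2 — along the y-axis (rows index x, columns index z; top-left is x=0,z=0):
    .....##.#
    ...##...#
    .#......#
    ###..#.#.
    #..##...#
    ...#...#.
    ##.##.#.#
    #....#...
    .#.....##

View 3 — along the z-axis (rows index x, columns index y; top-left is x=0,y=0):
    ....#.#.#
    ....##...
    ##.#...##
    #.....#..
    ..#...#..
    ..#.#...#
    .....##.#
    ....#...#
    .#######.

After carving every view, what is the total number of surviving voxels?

before carving: 729 voxels (9×9×9)
[1] x-view keeps 41 columns → grid now 369
[2] y-view keeps 30 columns → grid now 129
[3] z-view keeps 29 columns → grid now 45

|visual hull| = 45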